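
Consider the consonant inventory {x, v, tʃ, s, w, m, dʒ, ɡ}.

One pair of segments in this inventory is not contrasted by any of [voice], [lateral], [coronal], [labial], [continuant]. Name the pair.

/v/ (voiced labiodental fricative) and /w/ (labial-velar glide) are both [+voice], [−lateral], [−coronal], [+labial], [+continuant], so none of the listed features separates them. (They do differ in [sonorant], [round] and [dorsal], which are not among the given features.) Every other pair in the inventory differs on at least one listed feature.

v, w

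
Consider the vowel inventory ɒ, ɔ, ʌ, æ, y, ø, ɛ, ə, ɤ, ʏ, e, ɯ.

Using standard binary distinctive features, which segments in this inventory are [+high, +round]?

Among the inventory, the [+high] segments are /y, ʏ, ɯ/.
Then [+round] leaves /y, ʏ/.

y, ʏ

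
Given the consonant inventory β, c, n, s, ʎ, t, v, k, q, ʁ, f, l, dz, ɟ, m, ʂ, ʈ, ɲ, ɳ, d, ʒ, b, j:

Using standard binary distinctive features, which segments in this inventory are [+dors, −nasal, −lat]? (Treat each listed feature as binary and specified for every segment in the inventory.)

First, the [+dorsal] segments are /c, ʎ, k, q, ʁ, ɟ, ɲ, j/.
Intersecting with [−nasal] gives /c, ʎ, k, q, ʁ, ɟ, j/.
Within that set, [−lateral] leaves /c, k, q, ʁ, ɟ, j/.

c, k, q, ʁ, ɟ, j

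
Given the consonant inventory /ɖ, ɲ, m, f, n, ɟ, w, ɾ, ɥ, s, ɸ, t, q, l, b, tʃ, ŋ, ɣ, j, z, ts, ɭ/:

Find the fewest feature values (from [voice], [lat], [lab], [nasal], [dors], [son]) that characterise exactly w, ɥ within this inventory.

[+lab, +dors]

Every target segment is [+labial], [+dorsal]; each remaining inventory member fails at least one of these. Each conjunct is needed — [+dorsal] alone would also admit /ɲ, ɟ, q, ŋ, …/; [+labial] alone would also admit /m, f, ɸ, b/ — and no other single listed feature has exactly this extension, so two is the minimum.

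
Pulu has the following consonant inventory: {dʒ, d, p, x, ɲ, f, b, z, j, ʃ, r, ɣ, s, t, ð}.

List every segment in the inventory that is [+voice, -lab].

dʒ, d, ɲ, z, j, r, ɣ, ð

Eliminate segments failing any feature: /p, x, f, ʃ, s, t/ are [-voice]; /b/ is [+labial]. The remaining /dʒ, d, ɲ, z, j, r, ɣ, ð/ satisfy [+voice], [-labial].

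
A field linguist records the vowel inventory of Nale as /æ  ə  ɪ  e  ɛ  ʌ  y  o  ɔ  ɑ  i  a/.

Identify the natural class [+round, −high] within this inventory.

o, ɔ

Eliminate segments failing any feature: /æ, ə, ɪ, e, ɛ, ʌ, ɑ, i, a/ are [−round]; /y/ is [+high]. The remaining /o, ɔ/ satisfy [+round], [−high].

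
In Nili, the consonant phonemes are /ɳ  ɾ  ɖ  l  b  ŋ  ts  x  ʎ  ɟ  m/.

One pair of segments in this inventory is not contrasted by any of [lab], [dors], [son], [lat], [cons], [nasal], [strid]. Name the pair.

/ɟ/ (voiced palatal stop) and /x/ (voiceless velar fricative) are both [−labial], [+dorsal], [−sonorant], [−lateral], [+consonantal], [−nasal], [−strident], so none of the listed features separates them. (They do differ in [voice], [continuant] and [back], which are not among the given features.) Every other pair in the inventory differs on at least one listed feature.

ɟ, x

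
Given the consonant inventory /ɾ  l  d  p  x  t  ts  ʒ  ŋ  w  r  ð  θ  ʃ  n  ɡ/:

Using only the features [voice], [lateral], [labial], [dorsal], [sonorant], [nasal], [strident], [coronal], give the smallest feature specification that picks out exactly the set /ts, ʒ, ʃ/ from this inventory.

/ts, ʒ, ʃ/ are exactly the [+strident] segments in the inventory, so a single feature suffices.

[+strident]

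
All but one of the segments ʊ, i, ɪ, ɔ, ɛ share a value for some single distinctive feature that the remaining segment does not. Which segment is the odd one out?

The remaining segments after removing /i/ share [−tense]; /i/ (high front unrounded tense vowel) is [+tense]. For every other candidate removal, the leftover set fails to share any single feature value that the removed segment lacks.

i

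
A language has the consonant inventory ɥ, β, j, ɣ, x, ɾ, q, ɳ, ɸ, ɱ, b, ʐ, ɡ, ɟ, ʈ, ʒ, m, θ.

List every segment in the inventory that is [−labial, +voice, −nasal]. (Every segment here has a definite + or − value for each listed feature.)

Checking each segment against [−labial], [+voice], [−nasal]: /j/ (palatal glide), /ɣ/ (voiced velar fricative), /ɾ/ (alveolar tap), /ʐ/ (voiced retroflex fricative), /ɡ/ (voiced velar stop), /ɟ/ (voiced palatal stop), among others, satisfy every feature; every other segment in the inventory fails at least one.

j, ɣ, ɾ, ʐ, ɡ, ɟ, ʒ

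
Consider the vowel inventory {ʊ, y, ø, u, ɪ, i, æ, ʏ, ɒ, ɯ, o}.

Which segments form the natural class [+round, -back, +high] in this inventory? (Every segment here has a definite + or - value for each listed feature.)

y, ʏ

Checking each segment against [+round], [-back], [+high]: /y/ (high front rounded tense vowel), /ʏ/ (high front rounded lax vowel) satisfy every feature; every other segment in the inventory fails at least one.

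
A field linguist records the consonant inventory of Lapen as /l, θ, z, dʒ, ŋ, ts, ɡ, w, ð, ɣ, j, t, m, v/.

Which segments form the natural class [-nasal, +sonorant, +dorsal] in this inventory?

w, j

Checking each segment against [-nasal], [+sonorant], [+dorsal]: /w/ (labial-velar glide), /j/ (palatal glide) satisfy every feature; every other segment in the inventory fails at least one.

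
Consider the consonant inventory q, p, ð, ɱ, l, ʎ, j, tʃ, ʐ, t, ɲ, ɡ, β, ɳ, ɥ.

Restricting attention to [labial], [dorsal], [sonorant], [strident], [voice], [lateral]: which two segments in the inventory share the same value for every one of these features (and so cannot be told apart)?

/j/ (palatal glide) and /ɲ/ (palatal nasal) are both [−labial], [+dorsal], [+sonorant], [−strident], [+voice], [−lateral], so none of the listed features separates them. (They do differ in [nasal] and [continuant], which are not among the given features.) Every other pair in the inventory differs on at least one listed feature.

j, ɲ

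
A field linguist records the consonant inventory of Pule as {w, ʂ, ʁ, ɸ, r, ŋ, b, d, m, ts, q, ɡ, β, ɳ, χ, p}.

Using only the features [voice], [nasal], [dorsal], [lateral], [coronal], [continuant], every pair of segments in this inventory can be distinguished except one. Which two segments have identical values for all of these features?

/ʁ/ (voiced uvular fricative) and /w/ (labial-velar glide) are both [+voice], [−nasal], [+dorsal], [−lateral], [−coronal], [+continuant], so none of the listed features separates them. (They do differ in [labial], [round] and [high], which are not among the given features.) Every other pair in the inventory differs on at least one listed feature.

ʁ, w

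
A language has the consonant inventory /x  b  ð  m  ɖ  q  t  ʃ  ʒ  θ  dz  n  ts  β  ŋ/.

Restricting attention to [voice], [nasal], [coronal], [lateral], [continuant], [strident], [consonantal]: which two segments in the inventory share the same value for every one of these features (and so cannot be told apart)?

/ŋ/ (velar nasal) and /m/ (bilabial nasal) are both [+voice], [+nasal], [-coronal], [-lateral], [-continuant], [-strident], [+consonantal], so none of the listed features separates them. (They do differ in [labial] and [dorsal], which are not among the given features.) Every other pair in the inventory differs on at least one listed feature.

ŋ, m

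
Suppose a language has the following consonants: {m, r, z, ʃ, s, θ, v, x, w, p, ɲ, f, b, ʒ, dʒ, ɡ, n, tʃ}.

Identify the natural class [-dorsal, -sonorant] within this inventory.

z, ʃ, s, θ, v, p, f, b, ʒ, dʒ, tʃ

Eliminate segments failing any feature: /m, r, n/ are [+sonorant]; /x, w, ɲ, ɡ/ are [+dorsal]. The remaining /z, ʃ, s, θ, v, p, f, b, ʒ, dʒ, tʃ/ satisfy [-dorsal], [-sonorant].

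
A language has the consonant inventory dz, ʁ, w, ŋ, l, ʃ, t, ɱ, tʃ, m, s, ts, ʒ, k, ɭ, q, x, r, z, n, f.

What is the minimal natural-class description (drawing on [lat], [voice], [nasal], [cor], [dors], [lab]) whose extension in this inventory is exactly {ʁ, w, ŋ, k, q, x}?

[+dors]

Every target segment is [+dorsal] and no other inventory member is, so one feature is enough.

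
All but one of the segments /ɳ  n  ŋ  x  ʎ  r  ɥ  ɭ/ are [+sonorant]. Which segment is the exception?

x

/ŋ, ɳ, ɭ, ʎ, r, ɥ, n/ are all [+sonorant]; /x/ (voiceless velar fricative) is [−sonorant].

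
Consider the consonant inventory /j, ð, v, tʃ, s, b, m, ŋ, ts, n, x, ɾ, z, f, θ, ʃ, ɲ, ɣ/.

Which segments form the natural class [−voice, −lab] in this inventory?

tʃ, s, ts, x, θ, ʃ

Eliminate segments failing any feature: /j, ð, v, b, m, ŋ, n, ɾ, z, ɲ, ɣ/ are [+voice]; /f/ is [+labial]. The remaining /tʃ, s, ts, x, θ, ʃ/ satisfy [−voice], [−labial].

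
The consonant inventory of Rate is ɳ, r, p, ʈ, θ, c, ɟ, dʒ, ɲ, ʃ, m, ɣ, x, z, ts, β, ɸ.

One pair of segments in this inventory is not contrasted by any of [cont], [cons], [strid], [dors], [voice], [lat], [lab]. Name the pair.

On the given features, /ɟ/ and /ɲ/ have an identical profile: [-continuant], [+consonantal], [-strident], [+dorsal], [+voice], [-lateral], [-labial]. No other two segments in the inventory coincide on all 7 features. (They do differ in [sonorant] and [nasal], which are not among the given features.)

ɟ, ɲ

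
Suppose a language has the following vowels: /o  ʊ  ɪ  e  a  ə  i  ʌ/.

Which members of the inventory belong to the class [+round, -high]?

o

Checking each segment against [+round], [-high]: /o/ (mid back rounded tense vowel) satisfies every feature; every other segment in the inventory fails at least one.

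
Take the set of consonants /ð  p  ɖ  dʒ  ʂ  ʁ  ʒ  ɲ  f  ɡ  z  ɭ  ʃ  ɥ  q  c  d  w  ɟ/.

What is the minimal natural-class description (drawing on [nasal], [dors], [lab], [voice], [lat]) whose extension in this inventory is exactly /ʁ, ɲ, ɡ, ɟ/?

[+voice, −lab, +dors]

/ʁ, ɲ, ɡ, ɟ/ are all [+voice], [−labial], [+dorsal], and no other segment in the inventory matches all three values. Dropping any one of them over-generates: [−labial, +dorsal] alone would also admit /q, c/; [+voice, +dorsal] alone would also admit /ɥ, w/; [+voice, −labial] alone would also admit /ð, ɖ, dʒ, ʒ, …/. No other combination of two listed features picks out exactly this set either, so fewer than three features will not do.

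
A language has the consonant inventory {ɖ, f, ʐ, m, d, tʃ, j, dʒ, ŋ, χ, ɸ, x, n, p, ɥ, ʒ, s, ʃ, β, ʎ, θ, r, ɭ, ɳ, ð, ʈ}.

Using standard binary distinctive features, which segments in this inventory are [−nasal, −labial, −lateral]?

ɖ, ʐ, d, tʃ, j, dʒ, χ, x, ʒ, s, ʃ, θ, r, ð, ʈ

Checking each segment against [−nasal], [−labial], [−lateral]: /ɖ/ (voiced retroflex stop), /ʐ/ (voiced retroflex fricative), /d/ (voiced alveolar stop), /tʃ/ (voiceless postalveolar affricate), /j/ (palatal glide), /dʒ/ (voiced postalveolar affricate), among others, satisfy every feature; every other segment in the inventory fails at least one.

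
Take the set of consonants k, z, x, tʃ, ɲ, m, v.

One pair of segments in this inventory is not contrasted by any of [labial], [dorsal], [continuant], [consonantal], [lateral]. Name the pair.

ɲ, k

Both /ɲ/ and /k/ are [−labial], [+dorsal], [−continuant], [+consonantal], [−lateral]. Since the list omits [sonorant], [voice], [nasal] and [back] — which do distinguish the palatal nasal from the voiceless velar stop — this pair collapses; all other pairs remain distinct.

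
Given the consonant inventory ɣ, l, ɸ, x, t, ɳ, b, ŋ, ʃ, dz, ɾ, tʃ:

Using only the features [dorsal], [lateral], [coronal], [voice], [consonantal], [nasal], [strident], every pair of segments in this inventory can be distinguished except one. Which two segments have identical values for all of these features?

ʃ, tʃ

On the given features, /ʃ/ and /tʃ/ have an identical profile: [-dorsal], [-lateral], [+coronal], [-voice], [+consonantal], [-nasal], [+strident]. No other two segments in the inventory coincide on all 7 features. (They do differ in [continuant], which is not among the given features.)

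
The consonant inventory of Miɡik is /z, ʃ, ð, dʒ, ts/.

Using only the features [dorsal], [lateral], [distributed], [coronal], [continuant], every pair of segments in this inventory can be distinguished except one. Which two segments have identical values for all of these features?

ð, ʃ

/ð/ (voiced dental fricative) and /ʃ/ (voiceless postalveolar fricative) are both [−dorsal], [−lateral], [+distributed], [+coronal], [+continuant], so none of the listed features separates them. (They do differ in [voice], [strident] and [anterior], which are not among the given features.) Every other pair in the inventory differs on at least one listed feature.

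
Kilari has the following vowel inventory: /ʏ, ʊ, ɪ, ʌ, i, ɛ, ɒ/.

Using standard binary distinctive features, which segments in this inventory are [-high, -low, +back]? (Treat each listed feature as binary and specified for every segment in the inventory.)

ʌ

Checking each segment against [-high], [-low], [+back]: /ʌ/ (mid back unrounded lax vowel) satisfies every feature; every other segment in the inventory fails at least one.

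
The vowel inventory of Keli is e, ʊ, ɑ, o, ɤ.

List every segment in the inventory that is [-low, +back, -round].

Eliminate segments failing any feature: /e/ is [-back]; /ʊ, o/ are [+round]; /ɑ/ is [+low]. The remaining /ɤ/ satisfy [-low], [+back], [-round].

ɤ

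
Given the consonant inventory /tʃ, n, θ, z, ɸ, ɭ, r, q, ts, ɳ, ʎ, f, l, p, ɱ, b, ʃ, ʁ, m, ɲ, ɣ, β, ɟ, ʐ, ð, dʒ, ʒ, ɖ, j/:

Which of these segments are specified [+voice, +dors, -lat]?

Checking each segment against [+voice], [+dorsal], [-lateral]: /ʁ/ (voiced uvular fricative), /ɲ/ (palatal nasal), /ɣ/ (voiced velar fricative), /ɟ/ (voiced palatal stop), /j/ (palatal glide) satisfy every feature; every other segment in the inventory fails at least one.

ʁ, ɲ, ɣ, ɟ, j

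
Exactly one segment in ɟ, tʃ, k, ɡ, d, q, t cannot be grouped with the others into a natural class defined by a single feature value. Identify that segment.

tʃ

/t, ɟ, d, q, k, ɡ/ are all [-delayed release], but /tʃ/ (voiceless postalveolar affricate) is [+delayed release]. No other single segment can be removed to leave a set sharing one feature value that the removed segment lacks, so /tʃ/ is the odd one out.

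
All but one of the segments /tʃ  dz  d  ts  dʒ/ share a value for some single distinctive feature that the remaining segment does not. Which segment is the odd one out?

d

[delayed release] (equivalently [strident]) groups all but one: /dʒ, ts, dz, tʃ/ share [+delayed release] while /d/ (voiced alveolar stop) alone is [-delayed release]. Removing any other segment would not leave a single-feature class that excludes it.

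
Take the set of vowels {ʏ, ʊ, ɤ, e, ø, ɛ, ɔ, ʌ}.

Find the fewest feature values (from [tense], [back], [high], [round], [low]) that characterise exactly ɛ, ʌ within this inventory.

The class [-round], [-tense] has exactly /ɛ, ʌ/ as its extension in this inventory. No smaller conjunction from the listed features achieves this: [-tense] alone would also admit /ʏ, ʊ, ɔ/; [-round] alone would also admit /ɤ, e/; and checking the remaining single features turns up none with this extension.

[-round, -tense]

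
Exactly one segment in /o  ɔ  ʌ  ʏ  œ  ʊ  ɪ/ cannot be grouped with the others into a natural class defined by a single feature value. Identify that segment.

/ʌ, ɪ, ʊ, ʏ, œ, ɔ/ are all [−tense], but /o/ (mid back rounded tense vowel) is [+tense]. No other single segment can be removed to leave a set sharing one feature value that the removed segment lacks, so /o/ is the odd one out.

o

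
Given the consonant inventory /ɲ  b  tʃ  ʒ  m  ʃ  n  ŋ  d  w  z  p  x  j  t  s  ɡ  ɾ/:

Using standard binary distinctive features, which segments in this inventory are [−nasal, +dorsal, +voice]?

w, j, ɡ

Eliminate segments failing any feature: /ɲ, m, n, ŋ/ are [+nasal]; /b, tʃ, ʒ, ʃ, d, z, p, t, s, ɾ/ are [−dorsal]; /x/ is [−voice]. The remaining /w, j, ɡ/ satisfy [−nasal], [+dorsal], [+voice].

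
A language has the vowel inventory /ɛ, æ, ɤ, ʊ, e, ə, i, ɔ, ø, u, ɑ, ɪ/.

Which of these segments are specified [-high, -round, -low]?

Checking each segment against [-high], [-round], [-low]: /ɛ/ (mid front unrounded lax vowel), /ɤ/ (mid back unrounded tense vowel), /e/ (mid front unrounded tense vowel), /ə/ (mid central vowel (schwa)) satisfy every feature; every other segment in the inventory fails at least one.

ɛ, ɤ, e, ə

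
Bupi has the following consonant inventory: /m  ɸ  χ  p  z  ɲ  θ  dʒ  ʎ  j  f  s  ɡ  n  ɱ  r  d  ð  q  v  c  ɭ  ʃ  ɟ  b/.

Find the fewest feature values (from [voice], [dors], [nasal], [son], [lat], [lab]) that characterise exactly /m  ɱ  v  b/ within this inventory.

The class [+voice], [+labial] has exactly /m, ɱ, v, b/ as its extension in this inventory. No smaller conjunction from the listed features achieves this: [+labial] alone would also admit /ɸ, p, f/; [+voice] alone would also admit /z, ɲ, dʒ, ʎ, …/; and checking the remaining single features turns up none with this extension.

[+voice, +lab]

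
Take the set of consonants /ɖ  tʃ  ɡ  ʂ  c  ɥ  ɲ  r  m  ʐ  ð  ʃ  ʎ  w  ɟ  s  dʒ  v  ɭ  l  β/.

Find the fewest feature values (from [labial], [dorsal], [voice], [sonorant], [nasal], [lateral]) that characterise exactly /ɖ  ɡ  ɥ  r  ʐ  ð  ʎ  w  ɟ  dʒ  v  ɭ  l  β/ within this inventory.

Every target segment is [+voice], [-nasal]; each remaining inventory member fails at least one of these. Each conjunct is needed — [-nasal] alone would also admit /tʃ, ʂ, c, ʃ, …/; [+voice] alone would also admit /ɲ, m/ — and no other single listed feature has exactly this extension, so two is the minimum.

[+voice, -nasal]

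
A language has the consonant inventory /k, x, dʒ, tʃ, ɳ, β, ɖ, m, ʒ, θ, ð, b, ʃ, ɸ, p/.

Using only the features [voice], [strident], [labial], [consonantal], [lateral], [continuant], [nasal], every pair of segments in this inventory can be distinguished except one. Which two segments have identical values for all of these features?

On the given features, /x/ and /θ/ have an identical profile: [−voice], [−strident], [−labial], [+consonantal], [−lateral], [+continuant], [−nasal]. No other two segments in the inventory coincide on all 7 features. (They do differ in [coronal] and [dorsal], which are not among the given features.)

x, θ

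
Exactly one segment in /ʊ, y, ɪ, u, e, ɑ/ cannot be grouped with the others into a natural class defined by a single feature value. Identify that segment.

[low] groups all but one: /e, ʊ, y, ɪ, u/ share [-low] while /ɑ/ (low back unrounded vowel) alone is [+low]. Removing any other segment would not leave a single-feature class that excludes it.

ɑ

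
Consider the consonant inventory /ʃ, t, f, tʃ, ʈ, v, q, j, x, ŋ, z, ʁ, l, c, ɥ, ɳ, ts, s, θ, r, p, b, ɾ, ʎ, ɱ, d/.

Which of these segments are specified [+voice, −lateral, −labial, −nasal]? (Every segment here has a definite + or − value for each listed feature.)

The [+voice] segments are /v, j, ŋ, z, ʁ, l, ɥ, ɳ, r, b, ɾ, ʎ, ɱ, d/.
Within that set, [−lateral] gives /v, j, ŋ, z, ʁ, ɥ, ɳ, r, b, ɾ, ɱ, d/.
Intersecting with [−labial] gives /j, ŋ, z, ʁ, ɳ, r, ɾ, d/.
Intersecting with [−nasal] leaves /j, z, ʁ, r, ɾ, d/.

j, z, ʁ, r, ɾ, d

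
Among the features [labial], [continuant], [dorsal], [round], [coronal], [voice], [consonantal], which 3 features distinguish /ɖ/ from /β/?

The two segments share [−dorsal], [−round], [+voice], [+consonantal]. The only features from the list on which they differ: /ɖ/ is [−continuant] while /β/ is [+continuant]; /ɖ/ is [−labial] while /β/ is [+labial]; /ɖ/ is [+coronal] while /β/ is [−coronal].

[continuant], [labial], [coronal]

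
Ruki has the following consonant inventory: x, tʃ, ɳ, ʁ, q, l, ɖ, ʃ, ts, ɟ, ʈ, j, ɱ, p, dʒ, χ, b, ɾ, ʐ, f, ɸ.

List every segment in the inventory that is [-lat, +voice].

ɳ, ʁ, ɖ, ɟ, j, ɱ, dʒ, b, ɾ, ʐ

Checking each segment against [-lateral], [+voice]: /ɳ/ (retroflex nasal), /ʁ/ (voiced uvular fricative), /ɖ/ (voiced retroflex stop), /ɟ/ (voiced palatal stop), /j/ (palatal glide), /ɱ/ (labiodental nasal), among others, satisfy every feature; every other segment in the inventory fails at least one.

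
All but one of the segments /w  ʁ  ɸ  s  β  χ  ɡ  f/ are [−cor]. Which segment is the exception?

s

Every segment except /s/ is [−coronal]. /s/ (voiceless alveolar fricative) is [+coronal], so it is the exception.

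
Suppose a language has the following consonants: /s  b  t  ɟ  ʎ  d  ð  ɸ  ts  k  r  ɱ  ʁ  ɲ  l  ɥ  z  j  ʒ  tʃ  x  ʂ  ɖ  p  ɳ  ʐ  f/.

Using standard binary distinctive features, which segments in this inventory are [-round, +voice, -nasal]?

Eliminate segments failing any feature: /s, t, ɸ, ts, k, tʃ, x, ʂ, p, f/ are [-voice]; /ɱ, ɲ, ɳ/ are [+nasal]; /ɥ/ is [+round]. The remaining /b, ɟ, ʎ, d, ð, r, ʁ, l, z, j, ʒ, ɖ, ʐ/ satisfy [-round], [+voice], [-nasal].

b, ɟ, ʎ, d, ð, r, ʁ, l, z, j, ʒ, ɖ, ʐ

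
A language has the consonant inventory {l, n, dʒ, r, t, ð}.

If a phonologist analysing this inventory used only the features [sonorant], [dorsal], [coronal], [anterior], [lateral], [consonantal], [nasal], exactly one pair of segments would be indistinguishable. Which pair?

On the given features, /ð/ and /t/ have an identical profile: [-sonorant], [-dorsal], [+coronal], [+anterior], [-lateral], [+consonantal], [-nasal]. No other two segments in the inventory coincide on all 7 features. (They do differ in [voice], [continuant] and [distributed], which are not among the given features.)

ð, t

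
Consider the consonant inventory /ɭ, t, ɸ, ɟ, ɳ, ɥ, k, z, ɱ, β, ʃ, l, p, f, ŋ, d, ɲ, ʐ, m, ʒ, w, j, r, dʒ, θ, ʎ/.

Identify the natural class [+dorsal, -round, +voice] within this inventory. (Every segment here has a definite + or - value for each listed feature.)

ɟ, ŋ, ɲ, j, ʎ

Checking each segment against [+dorsal], [-round], [+voice]: /ɟ/ (voiced palatal stop), /ŋ/ (velar nasal), /ɲ/ (palatal nasal), /j/ (palatal glide), /ʎ/ (palatal lateral approximant) satisfy every feature; every other segment in the inventory fails at least one.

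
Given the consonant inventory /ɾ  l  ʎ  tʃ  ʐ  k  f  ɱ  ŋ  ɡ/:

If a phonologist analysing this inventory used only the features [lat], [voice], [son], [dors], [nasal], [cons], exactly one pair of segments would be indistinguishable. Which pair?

/f/ (voiceless labiodental fricative) and /tʃ/ (voiceless postalveolar affricate) are both [−lateral], [−voice], [−sonorant], [−dorsal], [−nasal], [+consonantal], so none of the listed features separates them. (They do differ in [continuant], [labial] and [coronal], which are not among the given features.) Every other pair in the inventory differs on at least one listed feature.

f, tʃ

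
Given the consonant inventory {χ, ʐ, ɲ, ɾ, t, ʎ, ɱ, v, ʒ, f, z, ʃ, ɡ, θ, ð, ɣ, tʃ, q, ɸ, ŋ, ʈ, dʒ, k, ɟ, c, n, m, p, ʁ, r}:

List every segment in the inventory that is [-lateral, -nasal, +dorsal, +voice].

ɡ, ɣ, ɟ, ʁ

Checking each segment against [-lateral], [-nasal], [+dorsal], [+voice]: /ɡ/ (voiced velar stop), /ɣ/ (voiced velar fricative), /ɟ/ (voiced palatal stop), /ʁ/ (voiced uvular fricative) satisfy every feature; every other segment in the inventory fails at least one.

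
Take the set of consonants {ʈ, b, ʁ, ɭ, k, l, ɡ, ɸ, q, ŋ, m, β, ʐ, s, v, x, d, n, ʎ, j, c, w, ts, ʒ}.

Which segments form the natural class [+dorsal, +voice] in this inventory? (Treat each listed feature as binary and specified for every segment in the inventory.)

Checking each segment against [+dorsal], [+voice]: /ʁ/ (voiced uvular fricative), /ɡ/ (voiced velar stop), /ŋ/ (velar nasal), /ʎ/ (palatal lateral approximant), /j/ (palatal glide), /w/ (labial-velar glide) satisfy every feature; every other segment in the inventory fails at least one.

ʁ, ɡ, ŋ, ʎ, j, w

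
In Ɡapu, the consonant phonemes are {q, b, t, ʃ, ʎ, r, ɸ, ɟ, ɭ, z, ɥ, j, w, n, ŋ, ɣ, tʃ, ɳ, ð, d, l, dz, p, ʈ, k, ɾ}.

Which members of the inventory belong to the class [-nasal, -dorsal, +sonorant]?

r, ɭ, l, ɾ

Eliminate segments failing any feature: /q, ʎ, ɟ, ɥ, j, w, ɣ, k/ are [+dorsal]; /b, t, ʃ, ɸ, z, tʃ, ð, d, dz, p, ʈ/ are [-sonorant]; /n, ŋ, ɳ/ are [+nasal]. The remaining /r, ɭ, l, ɾ/ satisfy [-nasal], [-dorsal], [+sonorant].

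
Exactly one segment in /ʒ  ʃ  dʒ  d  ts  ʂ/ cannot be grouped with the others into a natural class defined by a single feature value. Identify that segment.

The remaining segments after removing /d/ share [+strident]; /d/ (voiced alveolar stop) is [−strident]. For every other candidate removal, the leftover set fails to share any single feature value that the removed segment lacks.

d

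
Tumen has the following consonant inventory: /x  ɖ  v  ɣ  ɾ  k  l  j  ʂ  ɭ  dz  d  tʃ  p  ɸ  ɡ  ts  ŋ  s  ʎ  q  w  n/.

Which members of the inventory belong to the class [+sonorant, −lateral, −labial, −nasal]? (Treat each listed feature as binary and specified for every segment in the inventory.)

Checking each segment against [+sonorant], [−lateral], [−labial], [−nasal]: /ɾ/ (alveolar tap), /j/ (palatal glide) satisfy every feature; every other segment in the inventory fails at least one.

ɾ, j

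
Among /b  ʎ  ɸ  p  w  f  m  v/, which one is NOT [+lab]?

Every segment except /ʎ/ is [+labial]. /ʎ/ (palatal lateral approximant) is [−labial], so it is the exception.

ʎ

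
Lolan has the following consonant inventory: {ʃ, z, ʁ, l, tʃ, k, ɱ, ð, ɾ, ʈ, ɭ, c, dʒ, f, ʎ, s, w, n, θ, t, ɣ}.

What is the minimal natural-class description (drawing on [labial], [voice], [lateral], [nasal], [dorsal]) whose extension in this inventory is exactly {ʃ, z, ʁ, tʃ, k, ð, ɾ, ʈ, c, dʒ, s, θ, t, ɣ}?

[−nasal, −lateral, −labial]

Every target segment is [−nasal], [−lateral], [−labial]; each remaining inventory member fails at least one of these. Each conjunct is needed — [−lateral, −labial] alone would also admit /n/; [−nasal, −labial] alone would also admit /l, ɭ, ʎ/; [−nasal, −lateral] alone would also admit /f, w/ — and no other combination of two listed features has exactly this extension, so three is the minimum.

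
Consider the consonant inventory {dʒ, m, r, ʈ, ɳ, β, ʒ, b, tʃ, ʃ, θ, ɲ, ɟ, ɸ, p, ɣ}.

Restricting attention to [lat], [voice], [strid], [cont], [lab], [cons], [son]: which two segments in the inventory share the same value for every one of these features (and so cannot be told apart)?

ɳ, ɲ

/ɳ/ (retroflex nasal) and /ɲ/ (palatal nasal) are both [-lateral], [+voice], [-strident], [-continuant], [-labial], [+consonantal], [+sonorant], so none of the listed features separates them. (They do differ in [dorsal], which is not among the given features.) Every other pair in the inventory differs on at least one listed feature.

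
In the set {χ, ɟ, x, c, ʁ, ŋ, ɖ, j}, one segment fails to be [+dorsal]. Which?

Every segment except /ɖ/ is [+dorsal]. /ɖ/ (voiced retroflex stop) is [−dorsal], so it is the exception.

ɖ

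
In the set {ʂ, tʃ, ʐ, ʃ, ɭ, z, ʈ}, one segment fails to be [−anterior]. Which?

Every segment except /z/ is [−anterior]. /z/ (voiced alveolar fricative) is [+anterior], so it is the exception.

z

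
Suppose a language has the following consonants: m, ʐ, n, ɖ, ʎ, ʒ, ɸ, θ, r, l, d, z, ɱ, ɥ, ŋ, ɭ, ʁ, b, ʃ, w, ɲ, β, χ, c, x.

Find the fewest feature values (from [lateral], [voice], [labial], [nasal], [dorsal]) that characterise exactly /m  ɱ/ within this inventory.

[+nasal, +labial]

/m, ɱ/ are all [+nasal], [+labial], and no other segment in the inventory matches both values. Dropping any one of them over-generates: [+labial] alone would also admit /ɸ, ɥ, b, w, …/; [+nasal] alone would also admit /n, ŋ, ɲ/. No other single listed feature picks out exactly this set either, so fewer than two features will not do.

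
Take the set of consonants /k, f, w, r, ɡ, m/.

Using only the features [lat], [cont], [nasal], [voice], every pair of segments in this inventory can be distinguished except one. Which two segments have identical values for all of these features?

w, r

On the given features, /w/ and /r/ have an identical profile: [−lateral], [+continuant], [−nasal], [+voice]. No other two segments in the inventory coincide on all 4 features. (They do differ in [labial], [round], [coronal] and [dorsal], which are not among the given features.)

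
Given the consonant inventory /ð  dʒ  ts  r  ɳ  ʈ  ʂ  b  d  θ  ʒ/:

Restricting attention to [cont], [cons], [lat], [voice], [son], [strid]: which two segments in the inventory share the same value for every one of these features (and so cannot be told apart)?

b, d

Both /b/ and /d/ are [-continuant], [+consonantal], [-lateral], [+voice], [-sonorant], [-strident]. Since the list omits [labial] and [coronal] — which do distinguish the voiced bilabial stop from the voiced alveolar stop — this pair collapses; all other pairs remain distinct.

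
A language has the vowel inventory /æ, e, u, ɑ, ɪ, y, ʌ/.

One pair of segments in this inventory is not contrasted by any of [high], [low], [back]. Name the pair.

y, ɪ

On the given features, /y/ and /ɪ/ have an identical profile: [+high], [-low], [-back]. No other two segments in the inventory coincide on all 3 features. (They do differ in [labial], [round] and [tense], which are not among the given features.)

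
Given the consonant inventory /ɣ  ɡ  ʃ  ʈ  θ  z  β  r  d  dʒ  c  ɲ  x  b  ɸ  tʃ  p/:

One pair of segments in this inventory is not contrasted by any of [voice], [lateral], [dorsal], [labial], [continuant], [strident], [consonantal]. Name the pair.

On the given features, /ɲ/ and /ɡ/ have an identical profile: [+voice], [−lateral], [+dorsal], [−labial], [−continuant], [−strident], [+consonantal]. No other two segments in the inventory coincide on all 7 features. (They do differ in [sonorant], [nasal] and [back], which are not among the given features.)

ɲ, ɡ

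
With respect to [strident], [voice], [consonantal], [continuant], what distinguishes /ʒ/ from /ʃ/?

/ʒ/ (voiced postalveolar fricative) and /ʃ/ (voiceless postalveolar fricative) agree on [+strident], [+consonantal], [+continuant]. They differ on [voice] (/ʒ/ [+], /ʃ/ [−]).

[voice]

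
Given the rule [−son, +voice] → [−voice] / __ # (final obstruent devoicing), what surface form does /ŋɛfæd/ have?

[ŋɛfæt]

Only the final segment /d/ is both word-final and matches the structural description. It is a voiced alveolar stop, so [−son, +voice] holds; changing it to [−voice] with all other features held fixed yields /t/ (voiceless alveolar stop). No other segment meets both the structural description and the environment, so the output is [ŋɛfæt].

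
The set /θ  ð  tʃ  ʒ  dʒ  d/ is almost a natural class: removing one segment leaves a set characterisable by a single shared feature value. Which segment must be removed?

d

[distributed] groups all but one: /dʒ, θ, tʃ, ʒ, ð/ share [+distributed] while /d/ (voiced alveolar stop) alone is [-distributed]. Removing any other segment would not leave a single-feature class that excludes it.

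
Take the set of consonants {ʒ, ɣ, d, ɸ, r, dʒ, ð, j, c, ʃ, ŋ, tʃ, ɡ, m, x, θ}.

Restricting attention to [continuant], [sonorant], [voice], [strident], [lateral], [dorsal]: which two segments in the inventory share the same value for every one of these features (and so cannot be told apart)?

On the given features, /θ/ and /ɸ/ have an identical profile: [+continuant], [-sonorant], [-voice], [-strident], [-lateral], [-dorsal]. No other two segments in the inventory coincide on all 6 features. (They do differ in [labial] and [coronal], which are not among the given features.)

θ, ɸ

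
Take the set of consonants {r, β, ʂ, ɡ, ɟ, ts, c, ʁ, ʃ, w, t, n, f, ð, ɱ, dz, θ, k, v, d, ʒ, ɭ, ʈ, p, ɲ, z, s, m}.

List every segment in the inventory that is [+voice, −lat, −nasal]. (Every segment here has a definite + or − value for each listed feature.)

Checking each segment against [+voice], [−lateral], [−nasal]: /r/ (alveolar trill), /β/ (voiced bilabial fricative), /ɡ/ (voiced velar stop), /ɟ/ (voiced palatal stop), /ʁ/ (voiced uvular fricative), /w/ (labial-velar glide), among others, satisfy every feature; every other segment in the inventory fails at least one.

r, β, ɡ, ɟ, ʁ, w, ð, dz, v, d, ʒ, z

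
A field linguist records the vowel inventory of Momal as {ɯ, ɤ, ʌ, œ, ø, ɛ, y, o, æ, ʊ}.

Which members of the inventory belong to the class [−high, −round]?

First, the [−high] segments are /ɤ, ʌ, œ, ø, ɛ, o, æ/.
Within that set, [−round] leaves /ɤ, ʌ, ɛ, æ/.

ɤ, ʌ, ɛ, æ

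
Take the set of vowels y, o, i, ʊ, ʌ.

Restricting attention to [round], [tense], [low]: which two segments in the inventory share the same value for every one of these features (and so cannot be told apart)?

On the given features, /y/ and /o/ have an identical profile: [+round], [+tense], [-low]. No other two segments in the inventory coincide on all 3 features. (They do differ in [high] and [back], which are not among the given features.)

y, o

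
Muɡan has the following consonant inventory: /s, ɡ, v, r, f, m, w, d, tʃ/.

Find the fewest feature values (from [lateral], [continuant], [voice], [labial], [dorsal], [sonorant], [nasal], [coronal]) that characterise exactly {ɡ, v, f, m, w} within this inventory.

[−coronal]

/ɡ, v, f, m, w/ are exactly the [−coronal] segments in the inventory, so a single feature suffices.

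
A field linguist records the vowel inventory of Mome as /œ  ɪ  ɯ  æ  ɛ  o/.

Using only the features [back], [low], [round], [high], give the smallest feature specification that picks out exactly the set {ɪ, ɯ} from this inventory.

[+high]

The target set is precisely the extension of [+high] in this inventory.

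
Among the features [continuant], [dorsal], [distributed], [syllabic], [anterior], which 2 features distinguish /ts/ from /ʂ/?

The two segments share [-dorsal], [-distributed], [-syllabic]. The only features from the list on which they differ: /ts/ is [-continuant] while /ʂ/ is [+continuant]; /ts/ is [+anterior] while /ʂ/ is [-anterior].

[continuant], [anterior]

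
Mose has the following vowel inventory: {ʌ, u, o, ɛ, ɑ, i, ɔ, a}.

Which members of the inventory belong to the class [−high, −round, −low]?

ʌ, ɛ

Checking each segment against [−high], [−round], [−low]: /ʌ/ (mid back unrounded lax vowel), /ɛ/ (mid front unrounded lax vowel) satisfy every feature; every other segment in the inventory fails at least one.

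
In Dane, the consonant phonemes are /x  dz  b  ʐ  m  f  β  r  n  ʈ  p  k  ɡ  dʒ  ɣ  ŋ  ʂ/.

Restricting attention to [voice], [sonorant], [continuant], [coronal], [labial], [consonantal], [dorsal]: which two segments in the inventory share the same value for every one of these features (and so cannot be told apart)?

/dʒ/ (voiced postalveolar affricate) and /dz/ (voiced alveolar affricate) are both [+voice], [-sonorant], [-continuant], [+coronal], [-labial], [+consonantal], [-dorsal], so none of the listed features separates them. (They do differ in [anterior] and [distributed], which are not among the given features.) Every other pair in the inventory differs on at least one listed feature.

dʒ, dz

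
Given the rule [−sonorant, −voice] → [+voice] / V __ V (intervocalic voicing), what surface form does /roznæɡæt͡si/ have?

[roznæɡæd͡zi]

Only /t͡s/ occurs between two vowels (/æ/ __ /i/) and matches the structural description. It is a voiceless alveolar affricate, so [−sonorant, −voice] holds; changing it to [+voice] with all other features held fixed yields /d͡z/ (voiced alveolar affricate). No other segment meets both the structural description and the environment, so the output is [roznæɡæd͡zi].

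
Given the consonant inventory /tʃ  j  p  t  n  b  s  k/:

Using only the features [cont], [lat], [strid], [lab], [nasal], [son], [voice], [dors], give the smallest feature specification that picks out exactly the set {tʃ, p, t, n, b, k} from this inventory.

[−cont]

/tʃ, p, t, n, b, k/ are exactly the [−continuant] segments in the inventory, so a single feature suffices.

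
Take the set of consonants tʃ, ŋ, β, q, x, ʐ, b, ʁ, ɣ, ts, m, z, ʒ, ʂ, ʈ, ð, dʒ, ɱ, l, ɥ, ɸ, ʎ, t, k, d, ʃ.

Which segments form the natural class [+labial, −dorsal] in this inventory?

Among the inventory, the [+labial] segments are /β, b, m, ɱ, ɥ, ɸ/.
Within that set, [−dorsal] leaves /β, b, m, ɱ, ɸ/.

β, b, m, ɱ, ɸ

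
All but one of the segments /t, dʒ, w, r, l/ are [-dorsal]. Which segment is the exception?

w

/w/ is the labial-velar glide, which is [+dorsal]; the rest — /dʒ, t, l, r/ — are [-dorsal].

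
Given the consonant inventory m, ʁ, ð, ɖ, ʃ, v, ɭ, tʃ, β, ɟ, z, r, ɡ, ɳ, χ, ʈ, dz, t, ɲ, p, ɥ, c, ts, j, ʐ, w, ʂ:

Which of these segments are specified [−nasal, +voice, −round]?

Eliminate segments failing any feature: /m, ɳ, ɲ/ are [+nasal]; /ʃ, tʃ, χ, ʈ, t, p, c, ts, ʂ/ are [−voice]; /ɥ, w/ are [+round]. The remaining /ʁ, ð, ɖ, v, ɭ, β, ɟ, z, r, ɡ, dz, j, ʐ/ satisfy [−nasal], [+voice], [−round].

ʁ, ð, ɖ, v, ɭ, β, ɟ, z, r, ɡ, dz, j, ʐ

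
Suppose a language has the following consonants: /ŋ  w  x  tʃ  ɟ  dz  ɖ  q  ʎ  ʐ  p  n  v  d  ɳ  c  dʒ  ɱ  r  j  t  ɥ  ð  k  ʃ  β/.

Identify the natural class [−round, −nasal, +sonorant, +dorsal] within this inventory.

ʎ, j

Checking each segment against [−round], [−nasal], [+sonorant], [+dorsal]: /ʎ/ (palatal lateral approximant), /j/ (palatal glide) satisfy every feature; every other segment in the inventory fails at least one.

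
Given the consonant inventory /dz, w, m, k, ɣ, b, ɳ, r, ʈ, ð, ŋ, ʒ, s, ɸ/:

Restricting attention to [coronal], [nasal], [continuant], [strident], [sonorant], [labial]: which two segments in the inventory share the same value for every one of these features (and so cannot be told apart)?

/s/ (voiceless alveolar fricative) and /ʒ/ (voiced postalveolar fricative) are both [+coronal], [-nasal], [+continuant], [+strident], [-sonorant], [-labial], so none of the listed features separates them. (They do differ in [voice], [anterior] and [distributed], which are not among the given features.) Every other pair in the inventory differs on at least one listed feature.

s, ʒ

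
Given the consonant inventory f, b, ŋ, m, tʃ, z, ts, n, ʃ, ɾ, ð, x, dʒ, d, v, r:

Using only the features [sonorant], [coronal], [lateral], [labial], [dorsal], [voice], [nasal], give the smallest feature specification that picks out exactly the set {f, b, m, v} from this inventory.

[+labial]

Every target segment is [+labial] and no other inventory member is, so one feature is enough.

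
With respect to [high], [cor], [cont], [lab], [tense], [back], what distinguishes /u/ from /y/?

/u/ is the high back rounded tense vowel and /y/ is the high front rounded tense vowel. Both are [+high], [−coronal], [+continuant], [+labial], [+tense]. /u/ is [+back] while /y/ is [−back], so the distinguishing feature is [back].

[back]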